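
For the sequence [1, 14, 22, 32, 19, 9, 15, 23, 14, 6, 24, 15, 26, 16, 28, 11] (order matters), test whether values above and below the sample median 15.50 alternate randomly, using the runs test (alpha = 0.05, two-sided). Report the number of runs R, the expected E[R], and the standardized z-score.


Step 1: Compute median = 15.50; label A = above, B = below.
Labels in order: BBAAABBABBABAAAB  (n_A = 8, n_B = 8)
Step 2: Count runs R = 9.
Step 3: Under H0 (random ordering), E[R] = 2*n_A*n_B/(n_A+n_B) + 1 = 2*8*8/16 + 1 = 9.0000.
        Var[R] = 2*n_A*n_B*(2*n_A*n_B - n_A - n_B) / ((n_A+n_B)^2 * (n_A+n_B-1)) = 14336/3840 = 3.7333.
        SD[R] = 1.9322.
Step 4: R = E[R], so z = 0 with no continuity correction.
Step 5: Two-sided p-value via normal approximation = 2*(1 - Phi(|z|)) = 1.000000.
Step 6: alpha = 0.05. fail to reject H0.

R = 9, z = 0.0000, p = 1.000000, fail to reject H0.


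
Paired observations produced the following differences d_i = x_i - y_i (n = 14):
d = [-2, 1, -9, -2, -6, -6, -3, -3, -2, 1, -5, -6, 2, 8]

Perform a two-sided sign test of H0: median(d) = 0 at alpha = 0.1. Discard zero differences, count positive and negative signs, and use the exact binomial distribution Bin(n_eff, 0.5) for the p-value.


Step 1: Discard zero differences. Original n = 14; n_eff = number of nonzero differences = 14.
Nonzero differences (with sign): -2, +1, -9, -2, -6, -6, -3, -3, -2, +1, -5, -6, +2, +8
Step 2: Count signs: positive = 4, negative = 10.
Step 3: Under H0: P(positive) = 0.5, so the number of positives S ~ Bin(14, 0.5).
Step 4: Two-sided exact p-value = sum of Bin(14,0.5) probabilities at or below the observed probability = 0.179565.
Step 5: alpha = 0.1. fail to reject H0.

n_eff = 14, pos = 4, neg = 10, p = 0.179565, fail to reject H0.


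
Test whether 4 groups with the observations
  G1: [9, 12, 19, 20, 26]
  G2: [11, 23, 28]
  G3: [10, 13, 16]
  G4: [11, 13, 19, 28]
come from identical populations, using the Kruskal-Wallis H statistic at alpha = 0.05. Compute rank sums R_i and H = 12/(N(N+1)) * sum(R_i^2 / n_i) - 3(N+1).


Step 1: Combine all N = 15 observations and assign midranks.
sorted (value, group, rank): (9,G1,1), (10,G3,2), (11,G2,3.5), (11,G4,3.5), (12,G1,5), (13,G3,6.5), (13,G4,6.5), (16,G3,8), (19,G1,9.5), (19,G4,9.5), (20,G1,11), (23,G2,12), (26,G1,13), (28,G2,14.5), (28,G4,14.5)
Step 2: Sum ranks within each group.
R_1 = 39.5 (n_1 = 5)
R_2 = 30 (n_2 = 3)
R_3 = 16.5 (n_3 = 3)
R_4 = 34 (n_4 = 4)
Step 3: H = 12/(N(N+1)) * sum(R_i^2/n_i) - 3(N+1)
     = 12/(15*16) * (39.5^2/5 + 30^2/3 + 16.5^2/3 + 34^2/4) - 3*16
     = 0.050000 * 991.8 - 48
     = 1.590000.
Step 4: Ties present; correction factor C = 1 - 24/(15^3 - 15) = 0.992857. Corrected H = 1.590000 / 0.992857 = 1.601439.
Step 5: Under H0, H ~ chi^2(3); p-value = 0.659064.
Step 6: alpha = 0.05. fail to reject H0.

H = 1.6014, df = 3, p = 0.659064, fail to reject H0.


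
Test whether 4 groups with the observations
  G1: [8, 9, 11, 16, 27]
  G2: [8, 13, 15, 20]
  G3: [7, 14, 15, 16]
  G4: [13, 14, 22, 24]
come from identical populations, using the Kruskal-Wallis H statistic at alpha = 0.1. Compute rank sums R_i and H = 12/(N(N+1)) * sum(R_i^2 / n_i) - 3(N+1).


Step 1: Combine all N = 17 observations and assign midranks.
sorted (value, group, rank): (7,G3,1), (8,G1,2.5), (8,G2,2.5), (9,G1,4), (11,G1,5), (13,G2,6.5), (13,G4,6.5), (14,G3,8.5), (14,G4,8.5), (15,G2,10.5), (15,G3,10.5), (16,G1,12.5), (16,G3,12.5), (20,G2,14), (22,G4,15), (24,G4,16), (27,G1,17)
Step 2: Sum ranks within each group.
R_1 = 41 (n_1 = 5)
R_2 = 33.5 (n_2 = 4)
R_3 = 32.5 (n_3 = 4)
R_4 = 46 (n_4 = 4)
Step 3: H = 12/(N(N+1)) * sum(R_i^2/n_i) - 3(N+1)
     = 12/(17*18) * (41^2/5 + 33.5^2/4 + 32.5^2/4 + 46^2/4) - 3*18
     = 0.039216 * 1409.83 - 54
     = 1.287255.
Step 4: Ties present; correction factor C = 1 - 30/(17^3 - 17) = 0.993873. Corrected H = 1.287255 / 0.993873 = 1.295191.
Step 5: Under H0, H ~ chi^2(3); p-value = 0.730275.
Step 6: alpha = 0.1. fail to reject H0.

H = 1.2952, df = 3, p = 0.730275, fail to reject H0.


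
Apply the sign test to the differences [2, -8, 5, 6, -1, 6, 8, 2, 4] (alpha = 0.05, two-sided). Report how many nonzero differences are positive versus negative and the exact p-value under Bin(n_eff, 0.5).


Step 1: Discard zero differences. Original n = 9; n_eff = number of nonzero differences = 9.
Nonzero differences (with sign): +2, -8, +5, +6, -1, +6, +8, +2, +4
Step 2: Count signs: positive = 7, negative = 2.
Step 3: Under H0: P(positive) = 0.5, so the number of positives S ~ Bin(9, 0.5).
Step 4: Two-sided exact p-value = sum of Bin(9,0.5) probabilities at or below the observed probability = 0.179688.
Step 5: alpha = 0.05. fail to reject H0.

n_eff = 9, pos = 7, neg = 2, p = 0.179688, fail to reject H0.


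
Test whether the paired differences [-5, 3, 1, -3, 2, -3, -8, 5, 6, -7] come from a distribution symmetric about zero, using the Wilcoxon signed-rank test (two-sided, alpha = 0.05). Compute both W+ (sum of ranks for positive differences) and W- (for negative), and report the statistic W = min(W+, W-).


Step 1: Drop any zero differences (none here) and take |d_i|.
|d| = [5, 3, 1, 3, 2, 3, 8, 5, 6, 7]
Step 2: Midrank |d_i| (ties get averaged ranks).
ranks: |5|->6.5, |3|->4, |1|->1, |3|->4, |2|->2, |3|->4, |8|->10, |5|->6.5, |6|->8, |7|->9
Step 3: Attach original signs; sum ranks with positive sign and with negative sign.
W+ = 4 + 1 + 2 + 6.5 + 8 = 21.5
W- = 6.5 + 4 + 4 + 10 + 9 = 33.5
(Check: W+ + W- = 55 should equal n(n+1)/2 = 55.)
Step 4: Test statistic W = min(W+, W-) = 21.5.
Step 5: Ties in |d|, so use the tie-corrected normal approximation.
        E[W] = n(n+1)/4 = 10*11/4 = 27.5.
        Tie groups: |d|=3 (t=3), |d|=5 (t=2); sum(t^3 - t) = 30.
        Var[W] = n(n+1)(2n+1)/24 - sum(t^3-t)/48 = 2310/24 - 30/48 = 95.625.
        z = (W - E[W]) / sqrt(Var[W]) = (21.5 - 27.5) / 9.7788 = -0.6136.
        Two-sided p = 2*Phi(z) = 0.539498.
Step 6: alpha = 0.05. fail to reject H0.

W+ = 21.5, W- = 33.5, W = min = 21.5, p = 0.539498, fail to reject H0.


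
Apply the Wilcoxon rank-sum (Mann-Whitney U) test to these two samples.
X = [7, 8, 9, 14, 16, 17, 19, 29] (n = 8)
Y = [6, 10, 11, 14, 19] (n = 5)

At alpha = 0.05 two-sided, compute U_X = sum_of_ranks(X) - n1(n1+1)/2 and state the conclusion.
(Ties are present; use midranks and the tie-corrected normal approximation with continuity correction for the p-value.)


Step 1: Combine and sort all 13 observations; assign midranks.
sorted (value, group): (6,Y), (7,X), (8,X), (9,X), (10,Y), (11,Y), (14,X), (14,Y), (16,X), (17,X), (19,X), (19,Y), (29,X)
ranks: 6->1, 7->2, 8->3, 9->4, 10->5, 11->6, 14->7.5, 14->7.5, 16->9, 17->10, 19->11.5, 19->11.5, 29->13
Step 2: Rank sum for X: R1 = 2 + 3 + 4 + 7.5 + 9 + 10 + 11.5 + 13 = 60.
Step 3: U_X = R1 - n1(n1+1)/2 = 60 - 8*9/2 = 60 - 36 = 24.
       U_Y = n1*n2 - U_X = 40 - 24 = 16.
Step 4: Ties are present, so use the tie-corrected normal approximation (with continuity correction) for the p-value.
Step 5: p-value = 0.607419; compare to alpha = 0.05. fail to reject H0.

U_X = 24, p = 0.607419, fail to reject H0 at alpha = 0.05.


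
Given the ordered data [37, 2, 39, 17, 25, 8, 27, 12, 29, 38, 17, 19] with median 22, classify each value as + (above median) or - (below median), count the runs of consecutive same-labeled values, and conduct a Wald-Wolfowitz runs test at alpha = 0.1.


Step 1: Compute median = 22; label A = above, B = below.
Labels in order: ABABABABAABB  (n_A = 6, n_B = 6)
Step 2: Count runs R = 10.
Step 3: Under H0 (random ordering), E[R] = 2*n_A*n_B/(n_A+n_B) + 1 = 2*6*6/12 + 1 = 7.0000.
        Var[R] = 2*n_A*n_B*(2*n_A*n_B - n_A - n_B) / ((n_A+n_B)^2 * (n_A+n_B-1)) = 4320/1584 = 2.7273.
        SD[R] = 1.6514.
Step 4: Continuity-corrected z = (R - 0.5 - E[R]) / SD[R] = (10 - 0.5 - 7.0000) / 1.6514 = 1.5138.
Step 5: Two-sided p-value via normal approximation = 2*(1 - Phi(|z|)) = 0.130070.
Step 6: alpha = 0.1. fail to reject H0.

R = 10, z = 1.5138, p = 0.130070, fail to reject H0.


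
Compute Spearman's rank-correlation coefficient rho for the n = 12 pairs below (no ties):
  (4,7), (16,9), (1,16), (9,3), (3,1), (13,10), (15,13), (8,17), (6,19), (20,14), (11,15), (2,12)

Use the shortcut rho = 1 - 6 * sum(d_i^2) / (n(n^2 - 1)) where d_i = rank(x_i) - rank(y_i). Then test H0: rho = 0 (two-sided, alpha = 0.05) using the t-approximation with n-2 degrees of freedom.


Step 1: Rank x and y separately (midranks; no ties here).
rank(x): 4->4, 16->11, 1->1, 9->7, 3->3, 13->9, 15->10, 8->6, 6->5, 20->12, 11->8, 2->2
rank(y): 7->3, 9->4, 16->10, 3->2, 1->1, 10->5, 13->7, 17->11, 19->12, 14->8, 15->9, 12->6
Step 2: d_i = R_x(i) - R_y(i); compute d_i^2.
  (4-3)^2=1, (11-4)^2=49, (1-10)^2=81, (7-2)^2=25, (3-1)^2=4, (9-5)^2=16, (10-7)^2=9, (6-11)^2=25, (5-12)^2=49, (12-8)^2=16, (8-9)^2=1, (2-6)^2=16
sum(d^2) = 292.
Step 3: rho = 1 - 6*292 / (12*(12^2 - 1)) = 1 - 1752/1716 = -0.020979.
Step 4: Under H0, t = rho * sqrt((n-2)/(1-rho^2)) = -0.0664 ~ t(10).
Step 5: Two-sided p-value from the t-distribution with 10 df = 0.948402.
Step 6: alpha = 0.05. fail to reject H0.

rho = -0.0210, p = 0.948402, fail to reject H0 at alpha = 0.05.


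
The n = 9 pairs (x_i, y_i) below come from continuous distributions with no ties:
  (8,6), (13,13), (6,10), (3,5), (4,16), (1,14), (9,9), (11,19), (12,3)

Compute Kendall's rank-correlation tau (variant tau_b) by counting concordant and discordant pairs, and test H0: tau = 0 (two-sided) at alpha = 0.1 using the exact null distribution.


Step 1: Enumerate the 36 unordered pairs (i,j) with i<j and classify each by sign(x_j-x_i) * sign(y_j-y_i).
  (1,2):dx=+5,dy=+7->C; (1,3):dx=-2,dy=+4->D; (1,4):dx=-5,dy=-1->C; (1,5):dx=-4,dy=+10->D
  (1,6):dx=-7,dy=+8->D; (1,7):dx=+1,dy=+3->C; (1,8):dx=+3,dy=+13->C; (1,9):dx=+4,dy=-3->D
  (2,3):dx=-7,dy=-3->C; (2,4):dx=-10,dy=-8->C; (2,5):dx=-9,dy=+3->D; (2,6):dx=-12,dy=+1->D
  (2,7):dx=-4,dy=-4->C; (2,8):dx=-2,dy=+6->D; (2,9):dx=-1,dy=-10->C; (3,4):dx=-3,dy=-5->C
  (3,5):dx=-2,dy=+6->D; (3,6):dx=-5,dy=+4->D; (3,7):dx=+3,dy=-1->D; (3,8):dx=+5,dy=+9->C
  (3,9):dx=+6,dy=-7->D; (4,5):dx=+1,dy=+11->C; (4,6):dx=-2,dy=+9->D; (4,7):dx=+6,dy=+4->C
  (4,8):dx=+8,dy=+14->C; (4,9):dx=+9,dy=-2->D; (5,6):dx=-3,dy=-2->C; (5,7):dx=+5,dy=-7->D
  (5,8):dx=+7,dy=+3->C; (5,9):dx=+8,dy=-13->D; (6,7):dx=+8,dy=-5->D; (6,8):dx=+10,dy=+5->C
  (6,9):dx=+11,dy=-11->D; (7,8):dx=+2,dy=+10->C; (7,9):dx=+3,dy=-6->D; (8,9):dx=+1,dy=-16->D
Step 2: C = 17, D = 19, total pairs = 36.
Step 3: tau = (C - D)/(n(n-1)/2) = (17 - 19)/36 = -0.055556.
Step 4: Exact two-sided p-value (enumerate n! = 362880 permutations of y under H0): p = 0.919455.
Step 5: alpha = 0.1. fail to reject H0.

tau_b = -0.0556 (C=17, D=19), p = 0.919455, fail to reject H0.


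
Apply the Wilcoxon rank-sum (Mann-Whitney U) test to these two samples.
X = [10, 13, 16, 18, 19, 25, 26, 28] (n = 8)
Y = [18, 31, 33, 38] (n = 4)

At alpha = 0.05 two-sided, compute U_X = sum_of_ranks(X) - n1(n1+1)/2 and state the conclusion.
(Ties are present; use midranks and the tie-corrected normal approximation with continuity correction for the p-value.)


Step 1: Combine and sort all 12 observations; assign midranks.
sorted (value, group): (10,X), (13,X), (16,X), (18,X), (18,Y), (19,X), (25,X), (26,X), (28,X), (31,Y), (33,Y), (38,Y)
ranks: 10->1, 13->2, 16->3, 18->4.5, 18->4.5, 19->6, 25->7, 26->8, 28->9, 31->10, 33->11, 38->12
Step 2: Rank sum for X: R1 = 1 + 2 + 3 + 4.5 + 6 + 7 + 8 + 9 = 40.5.
Step 3: U_X = R1 - n1(n1+1)/2 = 40.5 - 8*9/2 = 40.5 - 36 = 4.5.
       U_Y = n1*n2 - U_X = 32 - 4.5 = 27.5.
Step 4: Ties are present, so use the tie-corrected normal approximation (with continuity correction) for the p-value.
Step 5: p-value = 0.061271; compare to alpha = 0.05. fail to reject H0.

U_X = 4.5, p = 0.061271, fail to reject H0 at alpha = 0.05.


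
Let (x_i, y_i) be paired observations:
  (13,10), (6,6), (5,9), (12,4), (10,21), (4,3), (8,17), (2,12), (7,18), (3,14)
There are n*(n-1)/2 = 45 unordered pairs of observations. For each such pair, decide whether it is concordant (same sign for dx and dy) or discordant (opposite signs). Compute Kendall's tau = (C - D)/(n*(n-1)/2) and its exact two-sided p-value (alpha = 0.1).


Step 1: Enumerate the 45 unordered pairs (i,j) with i<j and classify each by sign(x_j-x_i) * sign(y_j-y_i).
  (1,2):dx=-7,dy=-4->C; (1,3):dx=-8,dy=-1->C; (1,4):dx=-1,dy=-6->C; (1,5):dx=-3,dy=+11->D
  (1,6):dx=-9,dy=-7->C; (1,7):dx=-5,dy=+7->D; (1,8):dx=-11,dy=+2->D; (1,9):dx=-6,dy=+8->D
  (1,10):dx=-10,dy=+4->D; (2,3):dx=-1,dy=+3->D; (2,4):dx=+6,dy=-2->D; (2,5):dx=+4,dy=+15->C
  (2,6):dx=-2,dy=-3->C; (2,7):dx=+2,dy=+11->C; (2,8):dx=-4,dy=+6->D; (2,9):dx=+1,dy=+12->C
  (2,10):dx=-3,dy=+8->D; (3,4):dx=+7,dy=-5->D; (3,5):dx=+5,dy=+12->C; (3,6):dx=-1,dy=-6->C
  (3,7):dx=+3,dy=+8->C; (3,8):dx=-3,dy=+3->D; (3,9):dx=+2,dy=+9->C; (3,10):dx=-2,dy=+5->D
  (4,5):dx=-2,dy=+17->D; (4,6):dx=-8,dy=-1->C; (4,7):dx=-4,dy=+13->D; (4,8):dx=-10,dy=+8->D
  (4,9):dx=-5,dy=+14->D; (4,10):dx=-9,dy=+10->D; (5,6):dx=-6,dy=-18->C; (5,7):dx=-2,dy=-4->C
  (5,8):dx=-8,dy=-9->C; (5,9):dx=-3,dy=-3->C; (5,10):dx=-7,dy=-7->C; (6,7):dx=+4,dy=+14->C
  (6,8):dx=-2,dy=+9->D; (6,9):dx=+3,dy=+15->C; (6,10):dx=-1,dy=+11->D; (7,8):dx=-6,dy=-5->C
  (7,9):dx=-1,dy=+1->D; (7,10):dx=-5,dy=-3->C; (8,9):dx=+5,dy=+6->C; (8,10):dx=+1,dy=+2->C
  (9,10):dx=-4,dy=-4->C
Step 2: C = 25, D = 20, total pairs = 45.
Step 3: tau = (C - D)/(n(n-1)/2) = (25 - 20)/45 = 0.111111.
Step 4: Exact two-sided p-value (enumerate n! = 3628800 permutations of y under H0): p = 0.727490.
Step 5: alpha = 0.1. fail to reject H0.

tau_b = 0.1111 (C=25, D=20), p = 0.727490, fail to reject H0.


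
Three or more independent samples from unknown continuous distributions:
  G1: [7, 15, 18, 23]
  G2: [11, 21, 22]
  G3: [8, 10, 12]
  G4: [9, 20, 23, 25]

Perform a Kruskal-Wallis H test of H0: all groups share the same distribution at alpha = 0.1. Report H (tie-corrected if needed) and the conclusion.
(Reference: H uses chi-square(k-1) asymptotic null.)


Step 1: Combine all N = 14 observations and assign midranks.
sorted (value, group, rank): (7,G1,1), (8,G3,2), (9,G4,3), (10,G3,4), (11,G2,5), (12,G3,6), (15,G1,7), (18,G1,8), (20,G4,9), (21,G2,10), (22,G2,11), (23,G1,12.5), (23,G4,12.5), (25,G4,14)
Step 2: Sum ranks within each group.
R_1 = 28.5 (n_1 = 4)
R_2 = 26 (n_2 = 3)
R_3 = 12 (n_3 = 3)
R_4 = 38.5 (n_4 = 4)
Step 3: H = 12/(N(N+1)) * sum(R_i^2/n_i) - 3(N+1)
     = 12/(14*15) * (28.5^2/4 + 26^2/3 + 12^2/3 + 38.5^2/4) - 3*15
     = 0.057143 * 846.958 - 45
     = 3.397619.
Step 4: Ties present; correction factor C = 1 - 6/(14^3 - 14) = 0.997802. Corrected H = 3.397619 / 0.997802 = 3.405103.
Step 5: Under H0, H ~ chi^2(3); p-value = 0.333280.
Step 6: alpha = 0.1. fail to reject H0.

H = 3.4051, df = 3, p = 0.333280, fail to reject H0.


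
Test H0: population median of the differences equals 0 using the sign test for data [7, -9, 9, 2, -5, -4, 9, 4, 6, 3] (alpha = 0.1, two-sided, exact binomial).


Step 1: Discard zero differences. Original n = 10; n_eff = number of nonzero differences = 10.
Nonzero differences (with sign): +7, -9, +9, +2, -5, -4, +9, +4, +6, +3
Step 2: Count signs: positive = 7, negative = 3.
Step 3: Under H0: P(positive) = 0.5, so the number of positives S ~ Bin(10, 0.5).
Step 4: Two-sided exact p-value = sum of Bin(10,0.5) probabilities at or below the observed probability = 0.343750.
Step 5: alpha = 0.1. fail to reject H0.

n_eff = 10, pos = 7, neg = 3, p = 0.343750, fail to reject H0.


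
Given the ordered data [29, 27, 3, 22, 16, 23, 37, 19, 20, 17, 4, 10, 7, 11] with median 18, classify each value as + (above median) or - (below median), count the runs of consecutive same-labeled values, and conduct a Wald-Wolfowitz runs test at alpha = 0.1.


Step 1: Compute median = 18; label A = above, B = below.
Labels in order: AABABAAAABBBBB  (n_A = 7, n_B = 7)
Step 2: Count runs R = 6.
Step 3: Under H0 (random ordering), E[R] = 2*n_A*n_B/(n_A+n_B) + 1 = 2*7*7/14 + 1 = 8.0000.
        Var[R] = 2*n_A*n_B*(2*n_A*n_B - n_A - n_B) / ((n_A+n_B)^2 * (n_A+n_B-1)) = 8232/2548 = 3.2308.
        SD[R] = 1.7974.
Step 4: Continuity-corrected z = (R + 0.5 - E[R]) / SD[R] = (6 + 0.5 - 8.0000) / 1.7974 = -0.8345.
Step 5: Two-sided p-value via normal approximation = 2*(1 - Phi(|z|)) = 0.403986.
Step 6: alpha = 0.1. fail to reject H0.

R = 6, z = -0.8345, p = 0.403986, fail to reject H0.


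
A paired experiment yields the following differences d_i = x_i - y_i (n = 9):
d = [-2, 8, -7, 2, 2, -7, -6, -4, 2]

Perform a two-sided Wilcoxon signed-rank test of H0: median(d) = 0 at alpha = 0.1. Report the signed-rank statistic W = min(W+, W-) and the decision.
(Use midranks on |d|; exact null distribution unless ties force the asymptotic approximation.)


Step 1: Drop any zero differences (none here) and take |d_i|.
|d| = [2, 8, 7, 2, 2, 7, 6, 4, 2]
Step 2: Midrank |d_i| (ties get averaged ranks).
ranks: |2|->2.5, |8|->9, |7|->7.5, |2|->2.5, |2|->2.5, |7|->7.5, |6|->6, |4|->5, |2|->2.5
Step 3: Attach original signs; sum ranks with positive sign and with negative sign.
W+ = 9 + 2.5 + 2.5 + 2.5 = 16.5
W- = 2.5 + 7.5 + 7.5 + 6 + 5 = 28.5
(Check: W+ + W- = 45 should equal n(n+1)/2 = 45.)
Step 4: Test statistic W = min(W+, W-) = 16.5.
Step 5: Ties in |d|, so use the tie-corrected normal approximation.
        E[W] = n(n+1)/4 = 9*10/4 = 22.5.
        Tie groups: |d|=2 (t=4), |d|=7 (t=2); sum(t^3 - t) = 66.
        Var[W] = n(n+1)(2n+1)/24 - sum(t^3-t)/48 = 1710/24 - 66/48 = 69.875.
        z = (W - E[W]) / sqrt(Var[W]) = (16.5 - 22.5) / 8.3591 = -0.7178.
        Two-sided p = 2*Phi(z) = 0.472894.
Step 6: alpha = 0.1. fail to reject H0.

W+ = 16.5, W- = 28.5, W = min = 16.5, p = 0.472894, fail to reject H0.


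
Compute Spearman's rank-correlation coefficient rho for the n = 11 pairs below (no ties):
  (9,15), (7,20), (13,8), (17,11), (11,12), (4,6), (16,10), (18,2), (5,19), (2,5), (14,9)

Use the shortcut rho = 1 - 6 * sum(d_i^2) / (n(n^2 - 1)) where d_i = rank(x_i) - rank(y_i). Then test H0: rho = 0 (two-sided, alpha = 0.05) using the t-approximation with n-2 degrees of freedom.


Step 1: Rank x and y separately (midranks; no ties here).
rank(x): 9->5, 7->4, 13->7, 17->10, 11->6, 4->2, 16->9, 18->11, 5->3, 2->1, 14->8
rank(y): 15->9, 20->11, 8->4, 11->7, 12->8, 6->3, 10->6, 2->1, 19->10, 5->2, 9->5
Step 2: d_i = R_x(i) - R_y(i); compute d_i^2.
  (5-9)^2=16, (4-11)^2=49, (7-4)^2=9, (10-7)^2=9, (6-8)^2=4, (2-3)^2=1, (9-6)^2=9, (11-1)^2=100, (3-10)^2=49, (1-2)^2=1, (8-5)^2=9
sum(d^2) = 256.
Step 3: rho = 1 - 6*256 / (11*(11^2 - 1)) = 1 - 1536/1320 = -0.163636.
Step 4: Under H0, t = rho * sqrt((n-2)/(1-rho^2)) = -0.4976 ~ t(9).
Step 5: Two-sided p-value from the t-distribution with 9 df = 0.630685.
Step 6: alpha = 0.05. fail to reject H0.

rho = -0.1636, p = 0.630685, fail to reject H0 at alpha = 0.05.


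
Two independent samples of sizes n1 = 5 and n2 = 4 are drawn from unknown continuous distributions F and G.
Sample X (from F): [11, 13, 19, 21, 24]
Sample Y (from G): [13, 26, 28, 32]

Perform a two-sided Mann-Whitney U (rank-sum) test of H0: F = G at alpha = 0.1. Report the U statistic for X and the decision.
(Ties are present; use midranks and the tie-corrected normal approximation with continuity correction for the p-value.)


Step 1: Combine and sort all 9 observations; assign midranks.
sorted (value, group): (11,X), (13,X), (13,Y), (19,X), (21,X), (24,X), (26,Y), (28,Y), (32,Y)
ranks: 11->1, 13->2.5, 13->2.5, 19->4, 21->5, 24->6, 26->7, 28->8, 32->9
Step 2: Rank sum for X: R1 = 1 + 2.5 + 4 + 5 + 6 = 18.5.
Step 3: U_X = R1 - n1(n1+1)/2 = 18.5 - 5*6/2 = 18.5 - 15 = 3.5.
       U_Y = n1*n2 - U_X = 20 - 3.5 = 16.5.
Step 4: Ties are present, so use the tie-corrected normal approximation (with continuity correction) for the p-value.
Step 5: p-value = 0.139983; compare to alpha = 0.1. fail to reject H0.

U_X = 3.5, p = 0.139983, fail to reject H0 at alpha = 0.1.


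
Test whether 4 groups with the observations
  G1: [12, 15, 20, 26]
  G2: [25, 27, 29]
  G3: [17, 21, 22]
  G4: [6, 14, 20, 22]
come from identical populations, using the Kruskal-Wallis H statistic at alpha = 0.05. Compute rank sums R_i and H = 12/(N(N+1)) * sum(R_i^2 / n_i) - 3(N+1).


Step 1: Combine all N = 14 observations and assign midranks.
sorted (value, group, rank): (6,G4,1), (12,G1,2), (14,G4,3), (15,G1,4), (17,G3,5), (20,G1,6.5), (20,G4,6.5), (21,G3,8), (22,G3,9.5), (22,G4,9.5), (25,G2,11), (26,G1,12), (27,G2,13), (29,G2,14)
Step 2: Sum ranks within each group.
R_1 = 24.5 (n_1 = 4)
R_2 = 38 (n_2 = 3)
R_3 = 22.5 (n_3 = 3)
R_4 = 20 (n_4 = 4)
Step 3: H = 12/(N(N+1)) * sum(R_i^2/n_i) - 3(N+1)
     = 12/(14*15) * (24.5^2/4 + 38^2/3 + 22.5^2/3 + 20^2/4) - 3*15
     = 0.057143 * 900.146 - 45
     = 6.436905.
Step 4: Ties present; correction factor C = 1 - 12/(14^3 - 14) = 0.995604. Corrected H = 6.436905 / 0.995604 = 6.465324.
Step 5: Under H0, H ~ chi^2(3); p-value = 0.091040.
Step 6: alpha = 0.05. fail to reject H0.

H = 6.4653, df = 3, p = 0.091040, fail to reject H0.


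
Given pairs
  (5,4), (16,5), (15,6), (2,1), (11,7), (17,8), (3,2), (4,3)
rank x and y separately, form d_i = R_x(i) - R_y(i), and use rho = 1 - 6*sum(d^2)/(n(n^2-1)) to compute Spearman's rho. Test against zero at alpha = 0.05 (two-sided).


Step 1: Rank x and y separately (midranks; no ties here).
rank(x): 5->4, 16->7, 15->6, 2->1, 11->5, 17->8, 3->2, 4->3
rank(y): 4->4, 5->5, 6->6, 1->1, 7->7, 8->8, 2->2, 3->3
Step 2: d_i = R_x(i) - R_y(i); compute d_i^2.
  (4-4)^2=0, (7-5)^2=4, (6-6)^2=0, (1-1)^2=0, (5-7)^2=4, (8-8)^2=0, (2-2)^2=0, (3-3)^2=0
sum(d^2) = 8.
Step 3: rho = 1 - 6*8 / (8*(8^2 - 1)) = 1 - 48/504 = 0.904762.
Step 4: Under H0, t = rho * sqrt((n-2)/(1-rho^2)) = 5.2034 ~ t(6).
Step 5: Two-sided p-value from the t-distribution with 6 df = 0.002008.
Step 6: alpha = 0.05. reject H0.

rho = 0.9048, p = 0.002008, reject H0 at alpha = 0.05.


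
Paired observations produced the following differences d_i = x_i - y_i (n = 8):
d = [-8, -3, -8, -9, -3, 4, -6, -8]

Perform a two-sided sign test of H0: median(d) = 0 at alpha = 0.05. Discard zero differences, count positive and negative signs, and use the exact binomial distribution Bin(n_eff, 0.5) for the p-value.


Step 1: Discard zero differences. Original n = 8; n_eff = number of nonzero differences = 8.
Nonzero differences (with sign): -8, -3, -8, -9, -3, +4, -6, -8
Step 2: Count signs: positive = 1, negative = 7.
Step 3: Under H0: P(positive) = 0.5, so the number of positives S ~ Bin(8, 0.5).
Step 4: Two-sided exact p-value = sum of Bin(8,0.5) probabilities at or below the observed probability = 0.070312.
Step 5: alpha = 0.05. fail to reject H0.

n_eff = 8, pos = 1, neg = 7, p = 0.070312, fail to reject H0.


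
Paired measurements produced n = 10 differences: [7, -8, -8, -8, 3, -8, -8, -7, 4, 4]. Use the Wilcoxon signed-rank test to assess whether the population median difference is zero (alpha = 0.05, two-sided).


Step 1: Drop any zero differences (none here) and take |d_i|.
|d| = [7, 8, 8, 8, 3, 8, 8, 7, 4, 4]
Step 2: Midrank |d_i| (ties get averaged ranks).
ranks: |7|->4.5, |8|->8, |8|->8, |8|->8, |3|->1, |8|->8, |8|->8, |7|->4.5, |4|->2.5, |4|->2.5
Step 3: Attach original signs; sum ranks with positive sign and with negative sign.
W+ = 4.5 + 1 + 2.5 + 2.5 = 10.5
W- = 8 + 8 + 8 + 8 + 8 + 4.5 = 44.5
(Check: W+ + W- = 55 should equal n(n+1)/2 = 55.)
Step 4: Test statistic W = min(W+, W-) = 10.5.
Step 5: Ties in |d|, so use the tie-corrected normal approximation.
        E[W] = n(n+1)/4 = 10*11/4 = 27.5.
        Tie groups: |d|=4 (t=2), |d|=7 (t=2), |d|=8 (t=5); sum(t^3 - t) = 132.
        Var[W] = n(n+1)(2n+1)/24 - sum(t^3-t)/48 = 2310/24 - 132/48 = 93.5.
        z = (W - E[W]) / sqrt(Var[W]) = (10.5 - 27.5) / 9.6695 = -1.7581.
        Two-sided p = 2*Phi(z) = 0.078731.
Step 6: alpha = 0.05. fail to reject H0.

W+ = 10.5, W- = 44.5, W = min = 10.5, p = 0.078731, fail to reject H0.


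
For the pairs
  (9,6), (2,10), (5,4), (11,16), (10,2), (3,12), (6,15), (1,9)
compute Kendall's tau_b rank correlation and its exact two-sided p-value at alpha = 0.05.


Step 1: Enumerate the 28 unordered pairs (i,j) with i<j and classify each by sign(x_j-x_i) * sign(y_j-y_i).
  (1,2):dx=-7,dy=+4->D; (1,3):dx=-4,dy=-2->C; (1,4):dx=+2,dy=+10->C; (1,5):dx=+1,dy=-4->D
  (1,6):dx=-6,dy=+6->D; (1,7):dx=-3,dy=+9->D; (1,8):dx=-8,dy=+3->D; (2,3):dx=+3,dy=-6->D
  (2,4):dx=+9,dy=+6->C; (2,5):dx=+8,dy=-8->D; (2,6):dx=+1,dy=+2->C; (2,7):dx=+4,dy=+5->C
  (2,8):dx=-1,dy=-1->C; (3,4):dx=+6,dy=+12->C; (3,5):dx=+5,dy=-2->D; (3,6):dx=-2,dy=+8->D
  (3,7):dx=+1,dy=+11->C; (3,8):dx=-4,dy=+5->D; (4,5):dx=-1,dy=-14->C; (4,6):dx=-8,dy=-4->C
  (4,7):dx=-5,dy=-1->C; (4,8):dx=-10,dy=-7->C; (5,6):dx=-7,dy=+10->D; (5,7):dx=-4,dy=+13->D
  (5,8):dx=-9,dy=+7->D; (6,7):dx=+3,dy=+3->C; (6,8):dx=-2,dy=-3->C; (7,8):dx=-5,dy=-6->C
Step 2: C = 15, D = 13, total pairs = 28.
Step 3: tau = (C - D)/(n(n-1)/2) = (15 - 13)/28 = 0.071429.
Step 4: Exact two-sided p-value (enumerate n! = 40320 permutations of y under H0): p = 0.904861.
Step 5: alpha = 0.05. fail to reject H0.

tau_b = 0.0714 (C=15, D=13), p = 0.904861, fail to reject H0.


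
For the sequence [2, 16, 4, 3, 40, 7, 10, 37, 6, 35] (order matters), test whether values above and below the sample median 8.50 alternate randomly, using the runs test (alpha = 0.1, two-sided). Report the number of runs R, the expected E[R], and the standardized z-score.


Step 1: Compute median = 8.50; label A = above, B = below.
Labels in order: BABBABAABA  (n_A = 5, n_B = 5)
Step 2: Count runs R = 8.
Step 3: Under H0 (random ordering), E[R] = 2*n_A*n_B/(n_A+n_B) + 1 = 2*5*5/10 + 1 = 6.0000.
        Var[R] = 2*n_A*n_B*(2*n_A*n_B - n_A - n_B) / ((n_A+n_B)^2 * (n_A+n_B-1)) = 2000/900 = 2.2222.
        SD[R] = 1.4907.
Step 4: Continuity-corrected z = (R - 0.5 - E[R]) / SD[R] = (8 - 0.5 - 6.0000) / 1.4907 = 1.0062.
Step 5: Two-sided p-value via normal approximation = 2*(1 - Phi(|z|)) = 0.314305.
Step 6: alpha = 0.1. fail to reject H0.

R = 8, z = 1.0062, p = 0.314305, fail to reject H0.


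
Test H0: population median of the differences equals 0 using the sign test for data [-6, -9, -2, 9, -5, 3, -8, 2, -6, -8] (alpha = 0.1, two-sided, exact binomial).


Step 1: Discard zero differences. Original n = 10; n_eff = number of nonzero differences = 10.
Nonzero differences (with sign): -6, -9, -2, +9, -5, +3, -8, +2, -6, -8
Step 2: Count signs: positive = 3, negative = 7.
Step 3: Under H0: P(positive) = 0.5, so the number of positives S ~ Bin(10, 0.5).
Step 4: Two-sided exact p-value = sum of Bin(10,0.5) probabilities at or below the observed probability = 0.343750.
Step 5: alpha = 0.1. fail to reject H0.

n_eff = 10, pos = 3, neg = 7, p = 0.343750, fail to reject H0.


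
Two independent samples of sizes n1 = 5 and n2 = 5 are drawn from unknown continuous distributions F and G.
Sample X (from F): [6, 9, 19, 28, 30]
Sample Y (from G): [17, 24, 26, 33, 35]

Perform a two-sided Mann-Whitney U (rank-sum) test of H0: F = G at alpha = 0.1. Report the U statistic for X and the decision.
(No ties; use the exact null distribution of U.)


Step 1: Combine and sort all 10 observations; assign midranks.
sorted (value, group): (6,X), (9,X), (17,Y), (19,X), (24,Y), (26,Y), (28,X), (30,X), (33,Y), (35,Y)
ranks: 6->1, 9->2, 17->3, 19->4, 24->5, 26->6, 28->7, 30->8, 33->9, 35->10
Step 2: Rank sum for X: R1 = 1 + 2 + 4 + 7 + 8 = 22.
Step 3: U_X = R1 - n1(n1+1)/2 = 22 - 5*6/2 = 22 - 15 = 7.
       U_Y = n1*n2 - U_X = 25 - 7 = 18.
Step 4: No ties, so the exact null distribution of U (based on enumerating the C(10,5) = 252 equally likely rank assignments) gives the two-sided p-value.
Step 5: p-value = 0.309524; compare to alpha = 0.1. fail to reject H0.

U_X = 7, p = 0.309524, fail to reject H0 at alpha = 0.1.


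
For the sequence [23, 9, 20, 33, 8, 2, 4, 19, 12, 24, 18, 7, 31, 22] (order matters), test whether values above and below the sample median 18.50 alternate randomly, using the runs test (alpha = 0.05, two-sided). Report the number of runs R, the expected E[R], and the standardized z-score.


Step 1: Compute median = 18.50; label A = above, B = below.
Labels in order: ABAABBBABABBAA  (n_A = 7, n_B = 7)
Step 2: Count runs R = 9.
Step 3: Under H0 (random ordering), E[R] = 2*n_A*n_B/(n_A+n_B) + 1 = 2*7*7/14 + 1 = 8.0000.
        Var[R] = 2*n_A*n_B*(2*n_A*n_B - n_A - n_B) / ((n_A+n_B)^2 * (n_A+n_B-1)) = 8232/2548 = 3.2308.
        SD[R] = 1.7974.
Step 4: Continuity-corrected z = (R - 0.5 - E[R]) / SD[R] = (9 - 0.5 - 8.0000) / 1.7974 = 0.2782.
Step 5: Two-sided p-value via normal approximation = 2*(1 - Phi(|z|)) = 0.780879.
Step 6: alpha = 0.05. fail to reject H0.

R = 9, z = 0.2782, p = 0.780879, fail to reject H0.


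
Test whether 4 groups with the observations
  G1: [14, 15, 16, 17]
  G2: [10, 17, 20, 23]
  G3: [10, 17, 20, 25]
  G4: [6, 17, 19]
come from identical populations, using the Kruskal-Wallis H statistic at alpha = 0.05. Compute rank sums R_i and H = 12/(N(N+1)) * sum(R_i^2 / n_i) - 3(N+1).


Step 1: Combine all N = 15 observations and assign midranks.
sorted (value, group, rank): (6,G4,1), (10,G2,2.5), (10,G3,2.5), (14,G1,4), (15,G1,5), (16,G1,6), (17,G1,8.5), (17,G2,8.5), (17,G3,8.5), (17,G4,8.5), (19,G4,11), (20,G2,12.5), (20,G3,12.5), (23,G2,14), (25,G3,15)
Step 2: Sum ranks within each group.
R_1 = 23.5 (n_1 = 4)
R_2 = 37.5 (n_2 = 4)
R_3 = 38.5 (n_3 = 4)
R_4 = 20.5 (n_4 = 3)
Step 3: H = 12/(N(N+1)) * sum(R_i^2/n_i) - 3(N+1)
     = 12/(15*16) * (23.5^2/4 + 37.5^2/4 + 38.5^2/4 + 20.5^2/3) - 3*16
     = 0.050000 * 1000.27 - 48
     = 2.013542.
Step 4: Ties present; correction factor C = 1 - 72/(15^3 - 15) = 0.978571. Corrected H = 2.013542 / 0.978571 = 2.057634.
Step 5: Under H0, H ~ chi^2(3); p-value = 0.560531.
Step 6: alpha = 0.05. fail to reject H0.

H = 2.0576, df = 3, p = 0.560531, fail to reject H0.


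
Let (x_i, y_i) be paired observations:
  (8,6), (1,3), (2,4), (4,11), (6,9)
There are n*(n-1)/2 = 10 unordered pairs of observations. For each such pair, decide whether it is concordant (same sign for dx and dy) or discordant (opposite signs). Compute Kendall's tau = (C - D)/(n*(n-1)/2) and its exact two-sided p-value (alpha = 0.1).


Step 1: Enumerate the 10 unordered pairs (i,j) with i<j and classify each by sign(x_j-x_i) * sign(y_j-y_i).
  (1,2):dx=-7,dy=-3->C; (1,3):dx=-6,dy=-2->C; (1,4):dx=-4,dy=+5->D; (1,5):dx=-2,dy=+3->D
  (2,3):dx=+1,dy=+1->C; (2,4):dx=+3,dy=+8->C; (2,5):dx=+5,dy=+6->C; (3,4):dx=+2,dy=+7->C
  (3,5):dx=+4,dy=+5->C; (4,5):dx=+2,dy=-2->D
Step 2: C = 7, D = 3, total pairs = 10.
Step 3: tau = (C - D)/(n(n-1)/2) = (7 - 3)/10 = 0.400000.
Step 4: Exact two-sided p-value (enumerate n! = 120 permutations of y under H0): p = 0.483333.
Step 5: alpha = 0.1. fail to reject H0.

tau_b = 0.4000 (C=7, D=3), p = 0.483333, fail to reject H0.


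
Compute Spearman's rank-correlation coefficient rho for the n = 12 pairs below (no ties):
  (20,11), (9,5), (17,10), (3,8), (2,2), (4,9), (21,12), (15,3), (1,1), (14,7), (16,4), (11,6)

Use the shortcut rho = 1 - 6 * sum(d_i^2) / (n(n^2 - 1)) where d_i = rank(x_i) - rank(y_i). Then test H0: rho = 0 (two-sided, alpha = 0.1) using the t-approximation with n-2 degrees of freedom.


Step 1: Rank x and y separately (midranks; no ties here).
rank(x): 20->11, 9->5, 17->10, 3->3, 2->2, 4->4, 21->12, 15->8, 1->1, 14->7, 16->9, 11->6
rank(y): 11->11, 5->5, 10->10, 8->8, 2->2, 9->9, 12->12, 3->3, 1->1, 7->7, 4->4, 6->6
Step 2: d_i = R_x(i) - R_y(i); compute d_i^2.
  (11-11)^2=0, (5-5)^2=0, (10-10)^2=0, (3-8)^2=25, (2-2)^2=0, (4-9)^2=25, (12-12)^2=0, (8-3)^2=25, (1-1)^2=0, (7-7)^2=0, (9-4)^2=25, (6-6)^2=0
sum(d^2) = 100.
Step 3: rho = 1 - 6*100 / (12*(12^2 - 1)) = 1 - 600/1716 = 0.650350.
Step 4: Under H0, t = rho * sqrt((n-2)/(1-rho^2)) = 2.7073 ~ t(10).
Step 5: Two-sided p-value from the t-distribution with 10 df = 0.022034.
Step 6: alpha = 0.1. reject H0.

rho = 0.6503, p = 0.022034, reject H0 at alpha = 0.1.


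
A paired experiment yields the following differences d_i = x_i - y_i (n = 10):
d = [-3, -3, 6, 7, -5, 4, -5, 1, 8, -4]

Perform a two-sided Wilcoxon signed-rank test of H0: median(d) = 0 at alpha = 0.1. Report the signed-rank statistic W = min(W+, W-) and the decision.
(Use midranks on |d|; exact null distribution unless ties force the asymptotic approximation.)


Step 1: Drop any zero differences (none here) and take |d_i|.
|d| = [3, 3, 6, 7, 5, 4, 5, 1, 8, 4]
Step 2: Midrank |d_i| (ties get averaged ranks).
ranks: |3|->2.5, |3|->2.5, |6|->8, |7|->9, |5|->6.5, |4|->4.5, |5|->6.5, |1|->1, |8|->10, |4|->4.5
Step 3: Attach original signs; sum ranks with positive sign and with negative sign.
W+ = 8 + 9 + 4.5 + 1 + 10 = 32.5
W- = 2.5 + 2.5 + 6.5 + 6.5 + 4.5 = 22.5
(Check: W+ + W- = 55 should equal n(n+1)/2 = 55.)
Step 4: Test statistic W = min(W+, W-) = 22.5.
Step 5: Ties in |d|, so use the tie-corrected normal approximation.
        E[W] = n(n+1)/4 = 10*11/4 = 27.5.
        Tie groups: |d|=3 (t=2), |d|=4 (t=2), |d|=5 (t=2); sum(t^3 - t) = 18.
        Var[W] = n(n+1)(2n+1)/24 - sum(t^3-t)/48 = 2310/24 - 18/48 = 95.875.
        z = (W - E[W]) / sqrt(Var[W]) = (22.5 - 27.5) / 9.7916 = -0.5106.
        Two-sided p = 2*Phi(z) = 0.609601.
Step 6: alpha = 0.1. fail to reject H0.

W+ = 32.5, W- = 22.5, W = min = 22.5, p = 0.609601, fail to reject H0.


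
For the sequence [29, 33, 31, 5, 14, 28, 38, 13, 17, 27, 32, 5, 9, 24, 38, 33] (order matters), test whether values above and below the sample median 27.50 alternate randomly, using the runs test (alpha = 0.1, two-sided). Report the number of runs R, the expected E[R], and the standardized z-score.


Step 1: Compute median = 27.50; label A = above, B = below.
Labels in order: AAABBAABBBABBBAA  (n_A = 8, n_B = 8)
Step 2: Count runs R = 7.
Step 3: Under H0 (random ordering), E[R] = 2*n_A*n_B/(n_A+n_B) + 1 = 2*8*8/16 + 1 = 9.0000.
        Var[R] = 2*n_A*n_B*(2*n_A*n_B - n_A - n_B) / ((n_A+n_B)^2 * (n_A+n_B-1)) = 14336/3840 = 3.7333.
        SD[R] = 1.9322.
Step 4: Continuity-corrected z = (R + 0.5 - E[R]) / SD[R] = (7 + 0.5 - 9.0000) / 1.9322 = -0.7763.
Step 5: Two-sided p-value via normal approximation = 2*(1 - Phi(|z|)) = 0.437558.
Step 6: alpha = 0.1. fail to reject H0.

R = 7, z = -0.7763, p = 0.437558, fail to reject H0.


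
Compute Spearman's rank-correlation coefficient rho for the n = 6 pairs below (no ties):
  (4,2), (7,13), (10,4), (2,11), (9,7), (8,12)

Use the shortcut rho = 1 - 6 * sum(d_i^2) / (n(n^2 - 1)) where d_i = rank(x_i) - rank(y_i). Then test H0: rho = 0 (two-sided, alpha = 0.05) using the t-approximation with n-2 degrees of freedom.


Step 1: Rank x and y separately (midranks; no ties here).
rank(x): 4->2, 7->3, 10->6, 2->1, 9->5, 8->4
rank(y): 2->1, 13->6, 4->2, 11->4, 7->3, 12->5
Step 2: d_i = R_x(i) - R_y(i); compute d_i^2.
  (2-1)^2=1, (3-6)^2=9, (6-2)^2=16, (1-4)^2=9, (5-3)^2=4, (4-5)^2=1
sum(d^2) = 40.
Step 3: rho = 1 - 6*40 / (6*(6^2 - 1)) = 1 - 240/210 = -0.142857.
Step 4: Under H0, t = rho * sqrt((n-2)/(1-rho^2)) = -0.2887 ~ t(4).
Step 5: Two-sided p-value from the t-distribution with 4 df = 0.787172.
Step 6: alpha = 0.05. fail to reject H0.

rho = -0.1429, p = 0.787172, fail to reject H0 at alpha = 0.05.


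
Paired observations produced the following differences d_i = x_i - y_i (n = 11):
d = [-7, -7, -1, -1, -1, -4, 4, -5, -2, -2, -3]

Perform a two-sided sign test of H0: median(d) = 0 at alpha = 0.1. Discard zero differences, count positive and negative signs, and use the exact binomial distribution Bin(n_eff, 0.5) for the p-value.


Step 1: Discard zero differences. Original n = 11; n_eff = number of nonzero differences = 11.
Nonzero differences (with sign): -7, -7, -1, -1, -1, -4, +4, -5, -2, -2, -3
Step 2: Count signs: positive = 1, negative = 10.
Step 3: Under H0: P(positive) = 0.5, so the number of positives S ~ Bin(11, 0.5).
Step 4: Two-sided exact p-value = sum of Bin(11,0.5) probabilities at or below the observed probability = 0.011719.
Step 5: alpha = 0.1. reject H0.

n_eff = 11, pos = 1, neg = 10, p = 0.011719, reject H0.


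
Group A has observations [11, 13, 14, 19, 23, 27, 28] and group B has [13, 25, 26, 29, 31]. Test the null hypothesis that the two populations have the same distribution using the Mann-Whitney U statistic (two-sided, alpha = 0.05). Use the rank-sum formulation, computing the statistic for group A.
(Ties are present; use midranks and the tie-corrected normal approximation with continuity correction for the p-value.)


Step 1: Combine and sort all 12 observations; assign midranks.
sorted (value, group): (11,X), (13,X), (13,Y), (14,X), (19,X), (23,X), (25,Y), (26,Y), (27,X), (28,X), (29,Y), (31,Y)
ranks: 11->1, 13->2.5, 13->2.5, 14->4, 19->5, 23->6, 25->7, 26->8, 27->9, 28->10, 29->11, 31->12
Step 2: Rank sum for X: R1 = 1 + 2.5 + 4 + 5 + 6 + 9 + 10 = 37.5.
Step 3: U_X = R1 - n1(n1+1)/2 = 37.5 - 7*8/2 = 37.5 - 28 = 9.5.
       U_Y = n1*n2 - U_X = 35 - 9.5 = 25.5.
Step 4: Ties are present, so use the tie-corrected normal approximation (with continuity correction) for the p-value.
Step 5: p-value = 0.222415; compare to alpha = 0.05. fail to reject H0.

U_X = 9.5, p = 0.222415, fail to reject H0 at alpha = 0.05.


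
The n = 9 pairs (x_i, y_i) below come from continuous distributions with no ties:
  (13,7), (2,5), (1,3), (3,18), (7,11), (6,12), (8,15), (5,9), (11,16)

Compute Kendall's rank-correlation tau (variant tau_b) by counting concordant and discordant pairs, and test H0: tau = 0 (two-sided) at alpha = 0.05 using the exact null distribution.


Step 1: Enumerate the 36 unordered pairs (i,j) with i<j and classify each by sign(x_j-x_i) * sign(y_j-y_i).
  (1,2):dx=-11,dy=-2->C; (1,3):dx=-12,dy=-4->C; (1,4):dx=-10,dy=+11->D; (1,5):dx=-6,dy=+4->D
  (1,6):dx=-7,dy=+5->D; (1,7):dx=-5,dy=+8->D; (1,8):dx=-8,dy=+2->D; (1,9):dx=-2,dy=+9->D
  (2,3):dx=-1,dy=-2->C; (2,4):dx=+1,dy=+13->C; (2,5):dx=+5,dy=+6->C; (2,6):dx=+4,dy=+7->C
  (2,7):dx=+6,dy=+10->C; (2,8):dx=+3,dy=+4->C; (2,9):dx=+9,dy=+11->C; (3,4):dx=+2,dy=+15->C
  (3,5):dx=+6,dy=+8->C; (3,6):dx=+5,dy=+9->C; (3,7):dx=+7,dy=+12->C; (3,8):dx=+4,dy=+6->C
  (3,9):dx=+10,dy=+13->C; (4,5):dx=+4,dy=-7->D; (4,6):dx=+3,dy=-6->D; (4,7):dx=+5,dy=-3->D
  (4,8):dx=+2,dy=-9->D; (4,9):dx=+8,dy=-2->D; (5,6):dx=-1,dy=+1->D; (5,7):dx=+1,dy=+4->C
  (5,8):dx=-2,dy=-2->C; (5,9):dx=+4,dy=+5->C; (6,7):dx=+2,dy=+3->C; (6,8):dx=-1,dy=-3->C
  (6,9):dx=+5,dy=+4->C; (7,8):dx=-3,dy=-6->C; (7,9):dx=+3,dy=+1->C; (8,9):dx=+6,dy=+7->C
Step 2: C = 24, D = 12, total pairs = 36.
Step 3: tau = (C - D)/(n(n-1)/2) = (24 - 12)/36 = 0.333333.
Step 4: Exact two-sided p-value (enumerate n! = 362880 permutations of y under H0): p = 0.259518.
Step 5: alpha = 0.05. fail to reject H0.

tau_b = 0.3333 (C=24, D=12), p = 0.259518, fail to reject H0.


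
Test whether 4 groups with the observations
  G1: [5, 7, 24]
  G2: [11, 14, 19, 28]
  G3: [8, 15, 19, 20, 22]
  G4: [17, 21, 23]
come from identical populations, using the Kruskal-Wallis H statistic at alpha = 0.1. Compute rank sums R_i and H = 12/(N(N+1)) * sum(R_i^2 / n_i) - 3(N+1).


Step 1: Combine all N = 15 observations and assign midranks.
sorted (value, group, rank): (5,G1,1), (7,G1,2), (8,G3,3), (11,G2,4), (14,G2,5), (15,G3,6), (17,G4,7), (19,G2,8.5), (19,G3,8.5), (20,G3,10), (21,G4,11), (22,G3,12), (23,G4,13), (24,G1,14), (28,G2,15)
Step 2: Sum ranks within each group.
R_1 = 17 (n_1 = 3)
R_2 = 32.5 (n_2 = 4)
R_3 = 39.5 (n_3 = 5)
R_4 = 31 (n_4 = 3)
Step 3: H = 12/(N(N+1)) * sum(R_i^2/n_i) - 3(N+1)
     = 12/(15*16) * (17^2/3 + 32.5^2/4 + 39.5^2/5 + 31^2/3) - 3*16
     = 0.050000 * 992.779 - 48
     = 1.638958.
Step 4: Ties present; correction factor C = 1 - 6/(15^3 - 15) = 0.998214. Corrected H = 1.638958 / 0.998214 = 1.641890.
Step 5: Under H0, H ~ chi^2(3); p-value = 0.649929.
Step 6: alpha = 0.1. fail to reject H0.

H = 1.6419, df = 3, p = 0.649929, fail to reject H0.


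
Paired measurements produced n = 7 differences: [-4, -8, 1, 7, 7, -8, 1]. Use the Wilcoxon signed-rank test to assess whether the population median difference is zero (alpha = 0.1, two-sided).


Step 1: Drop any zero differences (none here) and take |d_i|.
|d| = [4, 8, 1, 7, 7, 8, 1]
Step 2: Midrank |d_i| (ties get averaged ranks).
ranks: |4|->3, |8|->6.5, |1|->1.5, |7|->4.5, |7|->4.5, |8|->6.5, |1|->1.5
Step 3: Attach original signs; sum ranks with positive sign and with negative sign.
W+ = 1.5 + 4.5 + 4.5 + 1.5 = 12
W- = 3 + 6.5 + 6.5 = 16
(Check: W+ + W- = 28 should equal n(n+1)/2 = 28.)
Step 4: Test statistic W = min(W+, W-) = 12.
Step 5: Ties in |d|, so use the tie-corrected normal approximation.
        E[W] = n(n+1)/4 = 7*8/4 = 14.
        Tie groups: |d|=1 (t=2), |d|=7 (t=2), |d|=8 (t=2); sum(t^3 - t) = 18.
        Var[W] = n(n+1)(2n+1)/24 - sum(t^3-t)/48 = 840/24 - 18/48 = 34.625.
        z = (W - E[W]) / sqrt(Var[W]) = (12 - 14) / 5.8843 = -0.3399.
        Two-sided p = 2*Phi(z) = 0.733941.
Step 6: alpha = 0.1. fail to reject H0.

W+ = 12, W- = 16, W = min = 12, p = 0.733941, fail to reject H0.
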